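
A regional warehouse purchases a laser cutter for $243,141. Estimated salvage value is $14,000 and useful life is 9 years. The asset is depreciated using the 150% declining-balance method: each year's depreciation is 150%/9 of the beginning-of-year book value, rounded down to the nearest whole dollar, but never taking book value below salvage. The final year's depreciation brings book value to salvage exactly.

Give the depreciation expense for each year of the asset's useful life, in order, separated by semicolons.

$40,523; $33,769; $28,141; $23,451; $19,542; $16,285; $13,571; $11,309; $42,550

Depreciable base = $243,141 − $14,000 = $229,141.
Year 1: ⌊$243,141 × 150%/9⌋ = $40,523. Book value $202,618.
Year 2: ⌊$202,618 × 150%/9⌋ = $33,769. Book value $168,849.
Year 3: ⌊$168,849 × 150%/9⌋ = $28,141. Book value $140,708.
Year 4: ⌊$140,708 × 150%/9⌋ = $23,451. Book value $117,257.
Year 5: ⌊$117,257 × 150%/9⌋ = $19,542. Book value $97,715.
Year 6: ⌊$97,715 × 150%/9⌋ = $16,285. Book value $81,430.
Year 7: ⌊$81,430 × 150%/9⌋ = $13,571. Book value $67,859.
Year 8: ⌊$67,859 × 150%/9⌋ = $11,309. Book value $56,550.
Year 9 (final): $56,550 − $14,000 = $42,550. Book value $14,000.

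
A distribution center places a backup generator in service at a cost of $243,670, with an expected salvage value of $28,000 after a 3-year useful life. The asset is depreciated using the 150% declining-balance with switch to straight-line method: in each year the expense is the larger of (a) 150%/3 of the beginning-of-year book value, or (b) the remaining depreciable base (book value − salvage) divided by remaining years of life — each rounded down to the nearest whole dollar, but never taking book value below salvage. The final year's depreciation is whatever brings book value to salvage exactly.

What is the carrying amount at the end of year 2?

Depreciable base = $243,670 − $28,000 = $215,670.
Year 1: DB = ⌊$243,670 × 150%/3⌋ = $121,835; SL = ⌊$215,670/3⌋ = $71,890 → take DB $121,835. Book value $121,835.
Year 2: DB = ⌊$121,835 × 150%/3⌋ = $60,917; SL = ⌊$93,835/2⌋ = $46,917 → take DB $60,917. Book value $60,918.

$60,918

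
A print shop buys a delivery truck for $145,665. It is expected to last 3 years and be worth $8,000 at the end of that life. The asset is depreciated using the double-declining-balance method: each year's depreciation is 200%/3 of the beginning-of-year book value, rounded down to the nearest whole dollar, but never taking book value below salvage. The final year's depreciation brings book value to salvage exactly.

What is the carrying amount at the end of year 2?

Depreciable base = $145,665 − $8,000 = $137,665.
Year 1: ⌊$145,665 × 200%/3⌋ = $97,110. Book value $48,555.
Year 2: ⌊$48,555 × 200%/3⌋ = $32,370. Book value $16,185.

$16,185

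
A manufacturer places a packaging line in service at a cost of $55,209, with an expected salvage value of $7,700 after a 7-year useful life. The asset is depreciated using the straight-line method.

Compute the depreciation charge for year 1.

Depreciable base = $55,209 − $7,700 = $47,509.
Annual expense = $47,509 / 7 = $6,787.

$6,787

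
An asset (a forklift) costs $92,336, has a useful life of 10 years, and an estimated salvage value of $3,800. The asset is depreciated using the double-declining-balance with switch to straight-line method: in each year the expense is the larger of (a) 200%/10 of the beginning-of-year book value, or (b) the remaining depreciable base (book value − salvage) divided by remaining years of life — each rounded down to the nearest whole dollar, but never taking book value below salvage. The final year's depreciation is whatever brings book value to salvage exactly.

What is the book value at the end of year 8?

Depreciable base = $92,336 − $3,800 = $88,536.
Year 1: DB = ⌊$92,336 × 200%/10⌋ = $18,467; SL = ⌊$88,536/10⌋ = $8,853 → take DB $18,467. Book value $73,869.
Year 2: DB = ⌊$73,869 × 200%/10⌋ = $14,773; SL = ⌊$70,069/9⌋ = $7,785 → take DB $14,773. Book value $59,096.
Year 3: DB = ⌊$59,096 × 200%/10⌋ = $11,819; SL = ⌊$55,296/8⌋ = $6,912 → take DB $11,819. Book value $47,277.
Year 4: DB = ⌊$47,277 × 200%/10⌋ = $9,455; SL = ⌊$43,477/7⌋ = $6,211 → take DB $9,455. Book value $37,822.
Year 5: DB = ⌊$37,822 × 200%/10⌋ = $7,564; SL = ⌊$34,022/6⌋ = $5,670 → take DB $7,564. Book value $30,258.
Year 6: DB = ⌊$30,258 × 200%/10⌋ = $6,051; SL = ⌊$26,458/5⌋ = $5,291 → take DB $6,051. Book value $24,207.
Year 7: DB = ⌊$24,207 × 200%/10⌋ = $4,841; SL = ⌊$20,407/4⌋ = $5,101 → take SL $5,101. Book value $19,106.
Year 8: DB = ⌊$19,106 × 200%/10⌋ = $3,821; SL = ⌊$15,306/3⌋ = $5,102 → take SL $5,102. Book value $14,004.

$14,004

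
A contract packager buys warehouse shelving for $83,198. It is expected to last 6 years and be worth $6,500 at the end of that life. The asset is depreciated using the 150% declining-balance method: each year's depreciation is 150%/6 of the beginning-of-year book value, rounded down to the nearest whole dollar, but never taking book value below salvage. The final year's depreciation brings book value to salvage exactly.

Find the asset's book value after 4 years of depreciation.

$26,325

Depreciable base = $83,198 − $6,500 = $76,698.
Year 1: ⌊$83,198 × 150%/6⌋ = $20,799. Book value $62,399.
Year 2: ⌊$62,399 × 150%/6⌋ = $15,599. Book value $46,800.
Year 3: ⌊$46,800 × 150%/6⌋ = $11,700. Book value $35,100.
Year 4: ⌊$35,100 × 150%/6⌋ = $8,775. Book value $26,325.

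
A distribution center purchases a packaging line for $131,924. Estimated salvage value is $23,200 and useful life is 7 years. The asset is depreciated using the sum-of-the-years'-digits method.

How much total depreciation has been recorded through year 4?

$85,426

Depreciable base = $131,924 − $23,200 = $108,724.
Sum of the years' digits = 7+6+5+4+3+2+1 = 28.
Year 1: $108,724 × 7/28 = $27,181. Book value $104,743.
Year 2: $108,724 × 6/28 = $23,298. Book value $81,445.
Year 3: $108,724 × 5/28 = $19,415. Book value $62,030.
Year 4: $108,724 × 4/28 = $15,532. Book value $46,498.
Accumulated through year 4 = $131,924 − $46,498 = $85,426.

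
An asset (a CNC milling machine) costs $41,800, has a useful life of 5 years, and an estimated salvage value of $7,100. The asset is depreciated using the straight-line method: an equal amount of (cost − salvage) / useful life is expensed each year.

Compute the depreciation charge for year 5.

$6,940

Depreciable base = $41,800 − $7,100 = $34,700.
Annual expense = $34,700 / 5 = $6,940.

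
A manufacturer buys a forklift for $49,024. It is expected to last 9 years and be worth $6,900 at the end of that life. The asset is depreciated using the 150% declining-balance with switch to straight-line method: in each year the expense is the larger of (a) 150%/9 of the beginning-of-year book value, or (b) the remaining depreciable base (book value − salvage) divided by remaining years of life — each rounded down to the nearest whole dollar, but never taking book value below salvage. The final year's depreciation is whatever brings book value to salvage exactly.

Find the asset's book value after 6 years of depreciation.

$16,420

Depreciable base = $49,024 − $6,900 = $42,124.
Year 1: DB = ⌊$49,024 × 150%/9⌋ = $8,170; SL = ⌊$42,124/9⌋ = $4,680 → take DB $8,170. Book value $40,854.
Year 2: DB = ⌊$40,854 × 150%/9⌋ = $6,809; SL = ⌊$33,954/8⌋ = $4,244 → take DB $6,809. Book value $34,045.
Year 3: DB = ⌊$34,045 × 150%/9⌋ = $5,674; SL = ⌊$27,145/7⌋ = $3,877 → take DB $5,674. Book value $28,371.
Year 4: DB = ⌊$28,371 × 150%/9⌋ = $4,728; SL = ⌊$21,471/6⌋ = $3,578 → take DB $4,728. Book value $23,643.
Year 5: DB = ⌊$23,643 × 150%/9⌋ = $3,940; SL = ⌊$16,743/5⌋ = $3,348 → take DB $3,940. Book value $19,703.
Year 6: DB = ⌊$19,703 × 150%/9⌋ = $3,283; SL = ⌊$12,803/4⌋ = $3,200 → take DB $3,283. Book value $16,420.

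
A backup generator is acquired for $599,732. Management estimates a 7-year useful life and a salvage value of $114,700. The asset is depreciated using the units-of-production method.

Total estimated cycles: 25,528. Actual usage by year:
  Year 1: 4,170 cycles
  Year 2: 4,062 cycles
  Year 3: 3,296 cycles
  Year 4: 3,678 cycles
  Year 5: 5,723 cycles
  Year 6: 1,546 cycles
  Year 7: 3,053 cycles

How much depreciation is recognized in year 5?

$108,737

Depreciable base = $599,732 − $114,700 = $485,032.
Rate = $485,032 / 25,528 cycles = $19 per cycle.
Year 1: 4,170 × $19 = $79,230. Book value $520,502.
Year 2: 4,062 × $19 = $77,178. Book value $443,324.
Year 3: 3,296 × $19 = $62,624. Book value $380,700.
Year 4: 3,678 × $19 = $69,882. Book value $310,818.
Year 5: 5,723 × $19 = $108,737. Book value $202,081.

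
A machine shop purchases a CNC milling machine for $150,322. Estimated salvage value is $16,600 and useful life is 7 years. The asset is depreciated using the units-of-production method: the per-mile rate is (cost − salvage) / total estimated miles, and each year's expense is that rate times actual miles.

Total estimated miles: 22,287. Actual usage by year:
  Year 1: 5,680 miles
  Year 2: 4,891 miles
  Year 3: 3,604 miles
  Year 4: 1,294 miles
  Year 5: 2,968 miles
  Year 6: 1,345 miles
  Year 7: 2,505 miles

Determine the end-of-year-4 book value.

$57,508

Depreciable base = $150,322 − $16,600 = $133,722.
Rate = $133,722 / 22,287 miles = $6 per mile.
Year 1: 5,680 × $6 = $34,080. Book value $116,242.
Year 2: 4,891 × $6 = $29,346. Book value $86,896.
Year 3: 3,604 × $6 = $21,624. Book value $65,272.
Year 4: 1,294 × $6 = $7,764. Book value $57,508.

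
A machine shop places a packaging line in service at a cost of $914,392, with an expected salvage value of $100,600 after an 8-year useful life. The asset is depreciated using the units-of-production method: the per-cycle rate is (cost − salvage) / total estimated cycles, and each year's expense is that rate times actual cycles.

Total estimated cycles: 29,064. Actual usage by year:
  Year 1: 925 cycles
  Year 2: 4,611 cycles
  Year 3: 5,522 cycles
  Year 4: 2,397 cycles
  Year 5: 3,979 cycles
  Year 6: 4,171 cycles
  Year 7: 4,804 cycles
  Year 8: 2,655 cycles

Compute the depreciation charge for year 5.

$111,412

Depreciable base = $914,392 − $100,600 = $813,792.
Rate = $813,792 / 29,064 cycles = $28 per cycle.
Year 1: 925 × $28 = $25,900. Book value $888,492.
Year 2: 4,611 × $28 = $129,108. Book value $759,384.
Year 3: 5,522 × $28 = $154,616. Book value $604,768.
Year 4: 2,397 × $28 = $67,116. Book value $537,652.
Year 5: 3,979 × $28 = $111,412. Book value $426,240.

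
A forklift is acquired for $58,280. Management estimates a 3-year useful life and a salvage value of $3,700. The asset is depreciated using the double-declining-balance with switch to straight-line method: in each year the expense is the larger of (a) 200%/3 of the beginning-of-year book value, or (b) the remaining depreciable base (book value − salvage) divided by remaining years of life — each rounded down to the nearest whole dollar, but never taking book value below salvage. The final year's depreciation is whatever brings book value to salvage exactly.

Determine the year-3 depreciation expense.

Depreciable base = $58,280 − $3,700 = $54,580.
Year 1: DB = ⌊$58,280 × 200%/3⌋ = $38,853; SL = ⌊$54,580/3⌋ = $18,193 → take DB $38,853. Book value $19,427.
Year 2: DB = ⌊$19,427 × 200%/3⌋ = $12,951; SL = ⌊$15,727/2⌋ = $7,863 → take DB $12,951. Book value $6,476.
Year 3 (final): $6,476 − $3,700 = $2,776. Book value $3,700.

$2,776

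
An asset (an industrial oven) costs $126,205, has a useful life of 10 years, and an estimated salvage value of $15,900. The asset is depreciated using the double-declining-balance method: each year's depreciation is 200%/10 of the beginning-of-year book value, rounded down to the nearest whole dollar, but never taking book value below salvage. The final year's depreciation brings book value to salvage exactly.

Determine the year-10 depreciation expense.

$1,040

Depreciable base = $126,205 − $15,900 = $110,305.
Year 1: ⌊$126,205 × 200%/10⌋ = $25,241. Book value $100,964.
Year 2: ⌊$100,964 × 200%/10⌋ = $20,192. Book value $80,772.
Year 3: ⌊$80,772 × 200%/10⌋ = $16,154. Book value $64,618.
Year 4: ⌊$64,618 × 200%/10⌋ = $12,923. Book value $51,695.
Year 5: ⌊$51,695 × 200%/10⌋ = $10,339. Book value $41,356.
Year 6: ⌊$41,356 × 200%/10⌋ = $8,271. Book value $33,085.
Year 7: ⌊$33,085 × 200%/10⌋ = $6,617. Book value $26,468.
Year 8: ⌊$26,468 × 200%/10⌋ = $5,293. Book value $21,175.
Year 9: ⌊$21,175 × 200%/10⌋ = $4,235. Book value $16,940.
Year 10 (final): $16,940 − $15,900 = $1,040. Book value $15,900.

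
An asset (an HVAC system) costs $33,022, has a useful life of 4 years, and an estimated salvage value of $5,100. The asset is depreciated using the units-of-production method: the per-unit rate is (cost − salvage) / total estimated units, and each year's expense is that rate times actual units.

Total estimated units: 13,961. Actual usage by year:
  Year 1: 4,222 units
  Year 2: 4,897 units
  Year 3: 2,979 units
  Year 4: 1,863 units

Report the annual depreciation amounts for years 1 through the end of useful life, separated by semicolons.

$8,444; $9,794; $5,958; $3,726

Depreciable base = $33,022 − $5,100 = $27,922.
Rate = $27,922 / 13,961 units = $2 per unit.
Year 1: 4,222 × $2 = $8,444. Book value $24,578.
Year 2: 4,897 × $2 = $9,794. Book value $14,784.
Year 3: 2,979 × $2 = $5,958. Book value $8,826.
Year 4: 1,863 × $2 = $3,726. Book value $5,100.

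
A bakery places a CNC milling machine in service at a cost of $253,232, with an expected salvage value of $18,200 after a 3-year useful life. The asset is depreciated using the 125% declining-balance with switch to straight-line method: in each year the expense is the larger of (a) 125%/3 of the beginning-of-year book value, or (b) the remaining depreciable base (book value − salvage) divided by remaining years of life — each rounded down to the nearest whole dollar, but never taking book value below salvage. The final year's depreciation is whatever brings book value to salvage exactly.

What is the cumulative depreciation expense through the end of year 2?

Depreciable base = $253,232 − $18,200 = $235,032.
Year 1: DB = ⌊$253,232 × 125%/3⌋ = $105,513; SL = ⌊$235,032/3⌋ = $78,344 → take DB $105,513. Book value $147,719.
Year 2: DB = ⌊$147,719 × 125%/3⌋ = $61,549; SL = ⌊$129,519/2⌋ = $64,759 → take SL $64,759. Book value $82,960.
Accumulated through year 2 = $253,232 − $82,960 = $170,272.

$170,272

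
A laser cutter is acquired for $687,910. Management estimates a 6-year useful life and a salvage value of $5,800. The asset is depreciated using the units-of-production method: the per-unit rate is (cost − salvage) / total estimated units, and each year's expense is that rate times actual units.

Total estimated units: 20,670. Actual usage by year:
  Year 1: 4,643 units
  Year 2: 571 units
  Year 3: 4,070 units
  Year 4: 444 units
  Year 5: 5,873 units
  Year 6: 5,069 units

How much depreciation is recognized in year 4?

$14,652

Depreciable base = $687,910 − $5,800 = $682,110.
Rate = $682,110 / 20,670 units = $33 per unit.
Year 1: 4,643 × $33 = $153,219. Book value $534,691.
Year 2: 571 × $33 = $18,843. Book value $515,848.
Year 3: 4,070 × $33 = $134,310. Book value $381,538.
Year 4: 444 × $33 = $14,652. Book value $366,886.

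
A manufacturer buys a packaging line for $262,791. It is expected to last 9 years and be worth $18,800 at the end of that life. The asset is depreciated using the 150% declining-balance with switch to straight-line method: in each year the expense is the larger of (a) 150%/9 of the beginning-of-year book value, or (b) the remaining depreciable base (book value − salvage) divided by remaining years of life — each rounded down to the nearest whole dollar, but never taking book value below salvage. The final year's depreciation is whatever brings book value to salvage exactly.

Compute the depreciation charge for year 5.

$21,586

Depreciable base = $262,791 − $18,800 = $243,991.
Year 1: DB = ⌊$262,791 × 150%/9⌋ = $43,798; SL = ⌊$243,991/9⌋ = $27,110 → take DB $43,798. Book value $218,993.
Year 2: DB = ⌊$218,993 × 150%/9⌋ = $36,498; SL = ⌊$200,193/8⌋ = $25,024 → take DB $36,498. Book value $182,495.
Year 3: DB = ⌊$182,495 × 150%/9⌋ = $30,415; SL = ⌊$163,695/7⌋ = $23,385 → take DB $30,415. Book value $152,080.
Year 4: DB = ⌊$152,080 × 150%/9⌋ = $25,346; SL = ⌊$133,280/6⌋ = $22,213 → take DB $25,346. Book value $126,734.
Year 5: DB = ⌊$126,734 × 150%/9⌋ = $21,122; SL = ⌊$107,934/5⌋ = $21,586 → take SL $21,586. Book value $105,148.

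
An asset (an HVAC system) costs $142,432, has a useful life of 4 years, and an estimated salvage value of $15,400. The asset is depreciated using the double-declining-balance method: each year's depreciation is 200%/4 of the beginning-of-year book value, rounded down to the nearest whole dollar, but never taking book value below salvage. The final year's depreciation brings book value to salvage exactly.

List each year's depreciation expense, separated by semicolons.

$71,216; $35,608; $17,804; $2,404

Depreciable base = $142,432 − $15,400 = $127,032.
Year 1: ⌊$142,432 × 200%/4⌋ = $71,216. Book value $71,216.
Year 2: ⌊$71,216 × 200%/4⌋ = $35,608. Book value $35,608.
Year 3: ⌊$35,608 × 200%/4⌋ = $17,804. Book value $17,804.
Year 4 (final): $17,804 − $15,400 = $2,404. Book value $15,400.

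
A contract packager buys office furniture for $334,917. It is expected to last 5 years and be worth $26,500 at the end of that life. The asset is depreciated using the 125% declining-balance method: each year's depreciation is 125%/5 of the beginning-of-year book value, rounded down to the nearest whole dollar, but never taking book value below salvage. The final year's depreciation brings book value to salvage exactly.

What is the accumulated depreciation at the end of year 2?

Depreciable base = $334,917 − $26,500 = $308,417.
Year 1: ⌊$334,917 × 125%/5⌋ = $83,729. Book value $251,188.
Year 2: ⌊$251,188 × 125%/5⌋ = $62,797. Book value $188,391.
Accumulated through year 2 = $334,917 − $188,391 = $146,526.

$146,526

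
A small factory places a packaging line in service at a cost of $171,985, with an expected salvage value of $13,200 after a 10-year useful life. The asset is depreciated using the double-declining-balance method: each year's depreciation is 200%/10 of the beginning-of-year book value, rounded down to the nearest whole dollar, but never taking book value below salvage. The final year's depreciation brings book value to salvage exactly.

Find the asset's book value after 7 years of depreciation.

Depreciable base = $171,985 − $13,200 = $158,785.
Year 1: ⌊$171,985 × 200%/10⌋ = $34,397. Book value $137,588.
Year 2: ⌊$137,588 × 200%/10⌋ = $27,517. Book value $110,071.
Year 3: ⌊$110,071 × 200%/10⌋ = $22,014. Book value $88,057.
Year 4: ⌊$88,057 × 200%/10⌋ = $17,611. Book value $70,446.
Year 5: ⌊$70,446 × 200%/10⌋ = $14,089. Book value $56,357.
Year 6: ⌊$56,357 × 200%/10⌋ = $11,271. Book value $45,086.
Year 7: ⌊$45,086 × 200%/10⌋ = $9,017. Book value $36,069.

$36,069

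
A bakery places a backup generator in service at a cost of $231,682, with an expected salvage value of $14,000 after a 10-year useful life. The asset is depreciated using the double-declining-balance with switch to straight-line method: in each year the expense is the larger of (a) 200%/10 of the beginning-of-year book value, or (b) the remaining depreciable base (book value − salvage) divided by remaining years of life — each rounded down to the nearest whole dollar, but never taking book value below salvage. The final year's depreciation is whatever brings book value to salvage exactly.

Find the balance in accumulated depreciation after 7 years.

$183,093

Depreciable base = $231,682 − $14,000 = $217,682.
Year 1: DB = ⌊$231,682 × 200%/10⌋ = $46,336; SL = ⌊$217,682/10⌋ = $21,768 → take DB $46,336. Book value $185,346.
Year 2: DB = ⌊$185,346 × 200%/10⌋ = $37,069; SL = ⌊$171,346/9⌋ = $19,038 → take DB $37,069. Book value $148,277.
Year 3: DB = ⌊$148,277 × 200%/10⌋ = $29,655; SL = ⌊$134,277/8⌋ = $16,784 → take DB $29,655. Book value $118,622.
Year 4: DB = ⌊$118,622 × 200%/10⌋ = $23,724; SL = ⌊$104,622/7⌋ = $14,946 → take DB $23,724. Book value $94,898.
Year 5: DB = ⌊$94,898 × 200%/10⌋ = $18,979; SL = ⌊$80,898/6⌋ = $13,483 → take DB $18,979. Book value $75,919.
Year 6: DB = ⌊$75,919 × 200%/10⌋ = $15,183; SL = ⌊$61,919/5⌋ = $12,383 → take DB $15,183. Book value $60,736.
Year 7: DB = ⌊$60,736 × 200%/10⌋ = $12,147; SL = ⌊$46,736/4⌋ = $11,684 → take DB $12,147. Book value $48,589.
Accumulated through year 7 = $231,682 − $48,589 = $183,093.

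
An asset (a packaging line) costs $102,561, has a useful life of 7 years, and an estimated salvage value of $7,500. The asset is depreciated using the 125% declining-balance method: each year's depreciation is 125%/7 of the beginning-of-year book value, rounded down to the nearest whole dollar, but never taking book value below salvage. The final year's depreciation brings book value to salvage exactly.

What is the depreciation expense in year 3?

$12,357

Depreciable base = $102,561 − $7,500 = $95,061.
Year 1: ⌊$102,561 × 125%/7⌋ = $18,314. Book value $84,247.
Year 2: ⌊$84,247 × 125%/7⌋ = $15,044. Book value $69,203.
Year 3: ⌊$69,203 × 125%/7⌋ = $12,357. Book value $56,846.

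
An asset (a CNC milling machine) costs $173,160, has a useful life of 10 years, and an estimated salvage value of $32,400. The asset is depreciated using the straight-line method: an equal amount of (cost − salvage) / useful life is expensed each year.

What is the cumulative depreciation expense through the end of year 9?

Depreciable base = $173,160 − $32,400 = $140,760.
Annual expense = $140,760 / 10 = $14,076.
End of year 1: book value $159,084.
End of year 2: book value $145,008.
End of year 3: book value $130,932.
End of year 4: book value $116,856.
End of year 5: book value $102,780.
End of year 6: book value $88,704.
End of year 7: book value $74,628.
End of year 8: book value $60,552.
End of year 9: book value $46,476.
Accumulated through year 9 = $173,160 − $46,476 = $126,684.

$126,684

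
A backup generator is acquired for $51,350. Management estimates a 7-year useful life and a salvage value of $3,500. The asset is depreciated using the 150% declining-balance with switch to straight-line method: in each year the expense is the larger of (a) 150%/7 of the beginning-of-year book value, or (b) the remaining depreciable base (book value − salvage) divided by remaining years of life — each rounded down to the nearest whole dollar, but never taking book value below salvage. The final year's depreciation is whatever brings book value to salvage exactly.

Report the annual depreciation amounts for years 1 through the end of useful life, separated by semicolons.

Depreciable base = $51,350 − $3,500 = $47,850.
Year 1: DB = ⌊$51,350 × 150%/7⌋ = $11,003; SL = ⌊$47,850/7⌋ = $6,835 → take DB $11,003. Book value $40,347.
Year 2: DB = ⌊$40,347 × 150%/7⌋ = $8,645; SL = ⌊$36,847/6⌋ = $6,141 → take DB $8,645. Book value $31,702.
Year 3: DB = ⌊$31,702 × 150%/7⌋ = $6,793; SL = ⌊$28,202/5⌋ = $5,640 → take DB $6,793. Book value $24,909.
Year 4: DB = ⌊$24,909 × 150%/7⌋ = $5,337; SL = ⌊$21,409/4⌋ = $5,352 → take SL $5,352. Book value $19,557.
Year 5: DB = ⌊$19,557 × 150%/7⌋ = $4,190; SL = ⌊$16,057/3⌋ = $5,352 → take SL $5,352. Book value $14,205.
Year 6: DB = ⌊$14,205 × 150%/7⌋ = $3,043; SL = ⌊$10,705/2⌋ = $5,352 → take SL $5,352. Book value $8,853.
Year 7 (final): $8,853 − $3,500 = $5,353. Book value $3,500.

$11,003; $8,645; $6,793; $5,352; $5,352; $5,352; $5,353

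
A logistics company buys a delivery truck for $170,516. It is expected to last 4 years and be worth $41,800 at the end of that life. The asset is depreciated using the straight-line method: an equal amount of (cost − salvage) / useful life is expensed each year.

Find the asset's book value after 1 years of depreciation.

Depreciable base = $170,516 − $41,800 = $128,716.
Annual expense = $128,716 / 4 = $32,179.
End of year 1: book value $138,337.

$138,337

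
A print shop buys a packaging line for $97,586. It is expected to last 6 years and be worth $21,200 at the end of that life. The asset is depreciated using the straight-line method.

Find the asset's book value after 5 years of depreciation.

Depreciable base = $97,586 − $21,200 = $76,386.
Annual expense = $76,386 / 6 = $12,731.
End of year 1: book value $84,855.
End of year 2: book value $72,124.
End of year 3: book value $59,393.
End of year 4: book value $46,662.
End of year 5: book value $33,931.

$33,931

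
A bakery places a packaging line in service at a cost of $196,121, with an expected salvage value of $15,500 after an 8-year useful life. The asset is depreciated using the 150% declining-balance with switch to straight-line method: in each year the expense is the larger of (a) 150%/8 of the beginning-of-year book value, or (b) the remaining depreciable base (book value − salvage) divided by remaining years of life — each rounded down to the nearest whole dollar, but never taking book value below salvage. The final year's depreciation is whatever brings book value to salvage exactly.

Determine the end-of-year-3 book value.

$105,196

Depreciable base = $196,121 − $15,500 = $180,621.
Year 1: DB = ⌊$196,121 × 150%/8⌋ = $36,772; SL = ⌊$180,621/8⌋ = $22,577 → take DB $36,772. Book value $159,349.
Year 2: DB = ⌊$159,349 × 150%/8⌋ = $29,877; SL = ⌊$143,849/7⌋ = $20,549 → take DB $29,877. Book value $129,472.
Year 3: DB = ⌊$129,472 × 150%/8⌋ = $24,276; SL = ⌊$113,972/6⌋ = $18,995 → take DB $24,276. Book value $105,196.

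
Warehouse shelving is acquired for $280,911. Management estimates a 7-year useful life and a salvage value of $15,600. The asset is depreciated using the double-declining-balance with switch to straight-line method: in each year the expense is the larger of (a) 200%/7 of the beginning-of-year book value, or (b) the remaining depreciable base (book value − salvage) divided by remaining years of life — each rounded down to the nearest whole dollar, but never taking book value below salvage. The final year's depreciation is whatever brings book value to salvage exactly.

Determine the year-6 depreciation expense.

$18,316

Depreciable base = $280,911 − $15,600 = $265,311.
Year 1: DB = ⌊$280,911 × 200%/7⌋ = $80,260; SL = ⌊$265,311/7⌋ = $37,901 → take DB $80,260. Book value $200,651.
Year 2: DB = ⌊$200,651 × 200%/7⌋ = $57,328; SL = ⌊$185,051/6⌋ = $30,841 → take DB $57,328. Book value $143,323.
Year 3: DB = ⌊$143,323 × 200%/7⌋ = $40,949; SL = ⌊$127,723/5⌋ = $25,544 → take DB $40,949. Book value $102,374.
Year 4: DB = ⌊$102,374 × 200%/7⌋ = $29,249; SL = ⌊$86,774/4⌋ = $21,693 → take DB $29,249. Book value $73,125.
Year 5: DB = ⌊$73,125 × 200%/7⌋ = $20,892; SL = ⌊$57,525/3⌋ = $19,175 → take DB $20,892. Book value $52,233.
Year 6: DB = ⌊$52,233 × 200%/7⌋ = $14,923; SL = ⌊$36,633/2⌋ = $18,316 → take SL $18,316. Book value $33,917.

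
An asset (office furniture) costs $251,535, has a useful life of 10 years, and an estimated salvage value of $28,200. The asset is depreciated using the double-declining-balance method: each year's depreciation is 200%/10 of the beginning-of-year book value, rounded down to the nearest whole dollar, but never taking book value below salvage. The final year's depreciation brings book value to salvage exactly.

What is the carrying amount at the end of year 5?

Depreciable base = $251,535 − $28,200 = $223,335.
Year 1: ⌊$251,535 × 200%/10⌋ = $50,307. Book value $201,228.
Year 2: ⌊$201,228 × 200%/10⌋ = $40,245. Book value $160,983.
Year 3: ⌊$160,983 × 200%/10⌋ = $32,196. Book value $128,787.
Year 4: ⌊$128,787 × 200%/10⌋ = $25,757. Book value $103,030.
Year 5: ⌊$103,030 × 200%/10⌋ = $20,606. Book value $82,424.

$82,424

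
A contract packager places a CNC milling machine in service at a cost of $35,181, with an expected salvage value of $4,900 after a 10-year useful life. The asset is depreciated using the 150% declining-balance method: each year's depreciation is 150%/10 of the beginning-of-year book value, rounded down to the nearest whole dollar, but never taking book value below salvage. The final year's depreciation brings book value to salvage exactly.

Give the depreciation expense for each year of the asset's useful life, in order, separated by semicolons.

$5,277; $4,485; $3,812; $3,241; $2,754; $2,341; $1,990; $1,692; $1,438; $3,251

Depreciable base = $35,181 − $4,900 = $30,281.
Year 1: ⌊$35,181 × 150%/10⌋ = $5,277. Book value $29,904.
Year 2: ⌊$29,904 × 150%/10⌋ = $4,485. Book value $25,419.
Year 3: ⌊$25,419 × 150%/10⌋ = $3,812. Book value $21,607.
Year 4: ⌊$21,607 × 150%/10⌋ = $3,241. Book value $18,366.
Year 5: ⌊$18,366 × 150%/10⌋ = $2,754. Book value $15,612.
Year 6: ⌊$15,612 × 150%/10⌋ = $2,341. Book value $13,271.
Year 7: ⌊$13,271 × 150%/10⌋ = $1,990. Book value $11,281.
Year 8: ⌊$11,281 × 150%/10⌋ = $1,692. Book value $9,589.
Year 9: ⌊$9,589 × 150%/10⌋ = $1,438. Book value $8,151.
Year 10 (final): $8,151 − $4,900 = $3,251. Book value $4,900.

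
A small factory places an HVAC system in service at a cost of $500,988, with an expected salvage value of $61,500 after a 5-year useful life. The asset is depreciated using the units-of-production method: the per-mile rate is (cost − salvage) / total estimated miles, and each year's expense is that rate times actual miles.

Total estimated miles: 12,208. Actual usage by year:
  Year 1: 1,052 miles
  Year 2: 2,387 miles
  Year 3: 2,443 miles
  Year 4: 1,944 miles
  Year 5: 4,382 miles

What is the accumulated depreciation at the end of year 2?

Depreciable base = $500,988 − $61,500 = $439,488.
Rate = $439,488 / 12,208 miles = $36 per mile.
Year 1: 1,052 × $36 = $37,872. Book value $463,116.
Year 2: 2,387 × $36 = $85,932. Book value $377,184.
Accumulated through year 2 = $500,988 − $377,184 = $123,804.

$123,804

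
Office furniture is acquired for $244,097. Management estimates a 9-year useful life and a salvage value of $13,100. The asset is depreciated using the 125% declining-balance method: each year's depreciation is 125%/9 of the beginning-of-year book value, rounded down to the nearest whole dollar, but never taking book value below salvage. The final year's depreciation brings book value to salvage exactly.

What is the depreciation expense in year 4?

Depreciable base = $244,097 − $13,100 = $230,997.
Year 1: ⌊$244,097 × 125%/9⌋ = $33,902. Book value $210,195.
Year 2: ⌊$210,195 × 125%/9⌋ = $29,193. Book value $181,002.
Year 3: ⌊$181,002 × 125%/9⌋ = $25,139. Book value $155,863.
Year 4: ⌊$155,863 × 125%/9⌋ = $21,647. Book value $134,216.

$21,647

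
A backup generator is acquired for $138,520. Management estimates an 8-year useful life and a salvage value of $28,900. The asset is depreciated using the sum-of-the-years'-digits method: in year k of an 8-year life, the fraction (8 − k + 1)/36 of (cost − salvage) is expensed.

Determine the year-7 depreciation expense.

$6,090

Depreciable base = $138,520 − $28,900 = $109,620.
Sum of the years' digits = 8+7+6+5+4+3+2+1 = 36.
Year 1: $109,620 × 8/36 = $24,360. Book value $114,160.
Year 2: $109,620 × 7/36 = $21,315. Book value $92,845.
Year 3: $109,620 × 6/36 = $18,270. Book value $74,575.
Year 4: $109,620 × 5/36 = $15,225. Book value $59,350.
Year 5: $109,620 × 4/36 = $12,180. Book value $47,170.
Year 6: $109,620 × 3/36 = $9,135. Book value $38,035.
Year 7: $109,620 × 2/36 = $6,090. Book value $31,945.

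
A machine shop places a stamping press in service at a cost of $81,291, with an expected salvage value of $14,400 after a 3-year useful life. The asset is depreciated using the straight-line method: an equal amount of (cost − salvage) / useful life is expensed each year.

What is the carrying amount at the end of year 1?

$58,994

Depreciable base = $81,291 − $14,400 = $66,891.
Annual expense = $66,891 / 3 = $22,297.
End of year 1: book value $58,994.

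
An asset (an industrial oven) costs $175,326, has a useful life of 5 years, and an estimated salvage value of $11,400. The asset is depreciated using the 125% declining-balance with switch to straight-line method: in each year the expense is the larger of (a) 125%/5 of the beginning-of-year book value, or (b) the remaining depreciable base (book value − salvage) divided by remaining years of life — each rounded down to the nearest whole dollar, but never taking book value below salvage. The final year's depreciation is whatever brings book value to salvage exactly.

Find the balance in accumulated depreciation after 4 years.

Depreciable base = $175,326 − $11,400 = $163,926.
Year 1: DB = ⌊$175,326 × 125%/5⌋ = $43,831; SL = ⌊$163,926/5⌋ = $32,785 → take DB $43,831. Book value $131,495.
Year 2: DB = ⌊$131,495 × 125%/5⌋ = $32,873; SL = ⌊$120,095/4⌋ = $30,023 → take DB $32,873. Book value $98,622.
Year 3: DB = ⌊$98,622 × 125%/5⌋ = $24,655; SL = ⌊$87,222/3⌋ = $29,074 → take SL $29,074. Book value $69,548.
Year 4: DB = ⌊$69,548 × 125%/5⌋ = $17,387; SL = ⌊$58,148/2⌋ = $29,074 → take SL $29,074. Book value $40,474.
Accumulated through year 4 = $175,326 − $40,474 = $134,852.

$134,852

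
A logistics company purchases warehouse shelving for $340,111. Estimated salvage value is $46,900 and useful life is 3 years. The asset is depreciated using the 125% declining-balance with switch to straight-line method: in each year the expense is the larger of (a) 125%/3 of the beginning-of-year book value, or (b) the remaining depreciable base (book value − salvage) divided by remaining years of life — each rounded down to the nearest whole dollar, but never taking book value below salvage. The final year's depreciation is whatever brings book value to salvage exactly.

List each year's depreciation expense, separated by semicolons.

$141,712; $82,666; $68,833

Depreciable base = $340,111 − $46,900 = $293,211.
Year 1: DB = ⌊$340,111 × 125%/3⌋ = $141,712; SL = ⌊$293,211/3⌋ = $97,737 → take DB $141,712. Book value $198,399.
Year 2: DB = ⌊$198,399 × 125%/3⌋ = $82,666; SL = ⌊$151,499/2⌋ = $75,749 → take DB $82,666. Book value $115,733.
Year 3 (final): $115,733 − $46,900 = $68,833. Book value $46,900.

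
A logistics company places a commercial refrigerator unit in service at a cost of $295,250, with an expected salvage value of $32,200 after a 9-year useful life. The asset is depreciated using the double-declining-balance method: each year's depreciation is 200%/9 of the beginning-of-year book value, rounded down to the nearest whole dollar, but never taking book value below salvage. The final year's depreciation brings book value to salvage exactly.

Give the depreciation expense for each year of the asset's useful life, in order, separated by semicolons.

$65,611; $51,030; $39,690; $30,870; $24,010; $18,675; $14,525; $11,297; $7,342

Depreciable base = $295,250 − $32,200 = $263,050.
Year 1: ⌊$295,250 × 200%/9⌋ = $65,611. Book value $229,639.
Year 2: ⌊$229,639 × 200%/9⌋ = $51,030. Book value $178,609.
Year 3: ⌊$178,609 × 200%/9⌋ = $39,690. Book value $138,919.
Year 4: ⌊$138,919 × 200%/9⌋ = $30,870. Book value $108,049.
Year 5: ⌊$108,049 × 200%/9⌋ = $24,010. Book value $84,039.
Year 6: ⌊$84,039 × 200%/9⌋ = $18,675. Book value $65,364.
Year 7: ⌊$65,364 × 200%/9⌋ = $14,525. Book value $50,839.
Year 8: ⌊$50,839 × 200%/9⌋ = $11,297. Book value $39,542.
Year 9 (final): $39,542 − $32,200 = $7,342. Book value $32,200.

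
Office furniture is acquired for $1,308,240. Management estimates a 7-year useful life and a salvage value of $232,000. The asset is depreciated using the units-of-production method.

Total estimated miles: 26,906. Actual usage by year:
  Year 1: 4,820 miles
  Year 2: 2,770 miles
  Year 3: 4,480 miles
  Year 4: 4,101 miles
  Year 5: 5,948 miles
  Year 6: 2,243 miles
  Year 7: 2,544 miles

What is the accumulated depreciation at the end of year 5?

Depreciable base = $1,308,240 − $232,000 = $1,076,240.
Rate = $1,076,240 / 26,906 miles = $40 per mile.
Year 1: 4,820 × $40 = $192,800. Book value $1,115,440.
Year 2: 2,770 × $40 = $110,800. Book value $1,004,640.
Year 3: 4,480 × $40 = $179,200. Book value $825,440.
Year 4: 4,101 × $40 = $164,040. Book value $661,400.
Year 5: 5,948 × $40 = $237,920. Book value $423,480.
Accumulated through year 5 = $1,308,240 − $423,480 = $884,760.

$884,760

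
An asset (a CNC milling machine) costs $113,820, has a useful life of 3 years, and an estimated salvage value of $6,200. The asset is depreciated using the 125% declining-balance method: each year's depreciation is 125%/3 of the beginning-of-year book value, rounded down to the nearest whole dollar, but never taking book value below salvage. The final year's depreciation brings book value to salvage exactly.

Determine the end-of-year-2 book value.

$38,731

Depreciable base = $113,820 − $6,200 = $107,620.
Year 1: ⌊$113,820 × 125%/3⌋ = $47,425. Book value $66,395.
Year 2: ⌊$66,395 × 125%/3⌋ = $27,664. Book value $38,731.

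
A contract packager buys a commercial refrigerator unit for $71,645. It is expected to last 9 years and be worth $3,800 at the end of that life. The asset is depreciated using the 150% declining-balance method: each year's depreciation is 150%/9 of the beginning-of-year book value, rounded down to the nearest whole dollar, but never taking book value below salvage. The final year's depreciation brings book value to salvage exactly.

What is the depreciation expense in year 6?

$4,799

Depreciable base = $71,645 − $3,800 = $67,845.
Year 1: ⌊$71,645 × 150%/9⌋ = $11,940. Book value $59,705.
Year 2: ⌊$59,705 × 150%/9⌋ = $9,950. Book value $49,755.
Year 3: ⌊$49,755 × 150%/9⌋ = $8,292. Book value $41,463.
Year 4: ⌊$41,463 × 150%/9⌋ = $6,910. Book value $34,553.
Year 5: ⌊$34,553 × 150%/9⌋ = $5,758. Book value $28,795.
Year 6: ⌊$28,795 × 150%/9⌋ = $4,799. Book value $23,996.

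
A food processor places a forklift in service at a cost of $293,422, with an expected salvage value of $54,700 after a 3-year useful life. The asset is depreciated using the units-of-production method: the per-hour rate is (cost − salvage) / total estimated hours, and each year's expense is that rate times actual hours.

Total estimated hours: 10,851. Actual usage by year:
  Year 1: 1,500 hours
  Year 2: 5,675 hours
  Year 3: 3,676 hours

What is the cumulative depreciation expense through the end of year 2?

$157,850

Depreciable base = $293,422 − $54,700 = $238,722.
Rate = $238,722 / 10,851 hours = $22 per hour.
Year 1: 1,500 × $22 = $33,000. Book value $260,422.
Year 2: 5,675 × $22 = $124,850. Book value $135,572.
Accumulated through year 2 = $293,422 − $135,572 = $157,850.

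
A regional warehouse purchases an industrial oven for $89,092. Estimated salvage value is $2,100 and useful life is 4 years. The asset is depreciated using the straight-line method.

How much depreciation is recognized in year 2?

Depreciable base = $89,092 − $2,100 = $86,992.
Annual expense = $86,992 / 4 = $21,748.

$21,748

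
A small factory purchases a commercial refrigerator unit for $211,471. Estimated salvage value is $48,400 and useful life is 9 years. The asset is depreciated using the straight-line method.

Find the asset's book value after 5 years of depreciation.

$120,876

Depreciable base = $211,471 − $48,400 = $163,071.
Annual expense = $163,071 / 9 = $18,119.
End of year 1: book value $193,352.
End of year 2: book value $175,233.
End of year 3: book value $157,114.
End of year 4: book value $138,995.
End of year 5: book value $120,876.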